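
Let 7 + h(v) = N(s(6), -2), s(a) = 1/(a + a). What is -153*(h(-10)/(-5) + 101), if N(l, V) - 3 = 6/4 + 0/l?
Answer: -31059/2 ≈ -15530.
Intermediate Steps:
s(a) = 1/(2*a)
N(l, V) = 9/2 (N(l, V) = 3 + (6/4 + 0/l) = 3 + (6*(¼) + 0) = 3 + (3/2 + 0) = 3 + 3/2 = 9/2)
h(v) = -5/2 (h(v) = -7 + 9/2 = -5/2)
-153*(h(-10)/(-5) + 101) = -153*(-5/2/(-5) + 101) = -153*(-5/2*(-⅕) + 101) = -153*(½ + 101) = -153*203/2 = -31059/2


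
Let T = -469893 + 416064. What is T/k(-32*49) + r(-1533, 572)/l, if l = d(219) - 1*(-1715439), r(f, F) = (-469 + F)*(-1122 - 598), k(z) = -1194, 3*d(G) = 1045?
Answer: 46073793663/1024325038 ≈ 44.980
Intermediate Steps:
T = -53829
d(G) = 1045/3 (d(G) = (1/3)*1045 = 1045/3)
r(f, F) = 806680 - 1720*F (r(f, F) = (-469 + F)*(-1720) = 806680 - 1720*F)
l = 5147362/3 (l = 1045/3 - 1*(-1715439) = 1045/3 + 1715439 = 5147362/3 ≈ 1.7158e+6)
T/k(-32*49) + r(-1533, 572)/l = -53829/(-1194) + (806680 - 1720*572)/(5147362/3) = -53829*(-1/1194) + (806680 - 983840)*(3/5147362) = 17943/398 - 177160*3/5147362 = 17943/398 - 265740/2573681 = 46073793663/1024325038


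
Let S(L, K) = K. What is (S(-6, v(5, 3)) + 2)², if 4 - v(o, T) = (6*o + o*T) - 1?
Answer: 1444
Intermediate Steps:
v(o, T) = 5 - 6*o - T*o (v(o, T) = 4 - ((6*o + o*T) - 1) = 4 - ((6*o + T*o) - 1) = 4 - (-1 + 6*o + T*o) = 4 + (1 - 6*o - T*o) = 5 - 6*o - T*o)
(S(-6, v(5, 3)) + 2)² = ((5 - 6*5 - 1*3*5) + 2)² = ((5 - 30 - 15) + 2)² = (-40 + 2)² = (-38)² = 1444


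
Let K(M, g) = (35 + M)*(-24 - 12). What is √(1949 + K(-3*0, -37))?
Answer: √689 ≈ 26.249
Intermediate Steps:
K(M, g) = -1260 - 36*M (K(M, g) = (35 + M)*(-36) = -1260 - 36*M)
√(1949 + K(-3*0, -37)) = √(1949 + (-1260 - (-108)*0)) = √(1949 + (-1260 - 36*0)) = √(1949 + (-1260 + 0)) = √(1949 - 1260) = √689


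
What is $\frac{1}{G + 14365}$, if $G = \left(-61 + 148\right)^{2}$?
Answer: $\frac{1}{21934} \approx 4.5591 \cdot 10^{-5}$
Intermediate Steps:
$G = 7569$ ($G = 87^{2} = 7569$)
$\frac{1}{G + 14365} = \frac{1}{7569 + 14365} = \frac{1}{21934}$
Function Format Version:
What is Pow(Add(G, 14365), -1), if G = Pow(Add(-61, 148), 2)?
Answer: Rational(1, 21934) ≈ 4.5591e-5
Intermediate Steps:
G = 7569 (G = Pow(87, 2) = 7569)
Pow(Add(G, 14365), -1) = Pow(Add(7569, 14365), -1) = Pow(21934, -1) = Rational(1, 21934)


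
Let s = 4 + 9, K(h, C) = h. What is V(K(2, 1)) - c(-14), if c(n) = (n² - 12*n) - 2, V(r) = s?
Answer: -349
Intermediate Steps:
s = 13
V(r) = 13
c(n) = -2 + n² - 12*n
V(K(2, 1)) - c(-14) = 13 - (-2 + (-14)² - 12*(-14)) = 13 - (-2 + 196 + 168) = 13 - 1*362 = 13 - 362 = -349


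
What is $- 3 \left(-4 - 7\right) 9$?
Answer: $297$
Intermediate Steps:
$- 3 \left(-4 - 7\right) 9 = \left(-3\right) \left(-11\right) 9 = 33 \cdot 9 = 297$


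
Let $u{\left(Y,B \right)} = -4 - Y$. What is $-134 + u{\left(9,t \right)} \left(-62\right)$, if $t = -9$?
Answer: $672$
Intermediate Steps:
$-134 + u{\left(9,t \right)} \left(-62\right) = -134 + \left(-4 - 9\right) \left(-62\right) = -134 - -806 = -134 + 806 = 672$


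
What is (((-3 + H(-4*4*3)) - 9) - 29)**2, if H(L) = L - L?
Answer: 1681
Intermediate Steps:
H(L) = 0
(((-3 + H(-4*4*3)) - 9) - 29)**2 = (((-3 + 0) - 9) - 29)**2 = ((-3 - 9) - 29)**2 = (-12 - 29)**2 = (-41)**2 = 1681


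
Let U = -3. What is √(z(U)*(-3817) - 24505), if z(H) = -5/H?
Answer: 10*I*√2778/3 ≈ 175.69*I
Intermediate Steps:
√(z(U)*(-3817) - 24505) = √(-5/(-3)*(-3817) - 24505) = √(-5*(-⅓)*(-3817) - 24505) = √((5/3)*(-3817) - 24505) = √(-19085/3 - 24505) = √(-92600/3) = 10*I*√2778/3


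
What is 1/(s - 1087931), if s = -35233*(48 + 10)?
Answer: -1/3131445 ≈ -3.1934e-7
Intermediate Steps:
s = -2043514 (s = -35233*58 = -2043514)
1/(s - 1087931) = 1/(-2043514 - 1087931) = 1/(-3131445) = -1/3131445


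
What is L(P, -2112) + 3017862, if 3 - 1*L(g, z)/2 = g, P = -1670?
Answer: 3021208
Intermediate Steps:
L(g, z) = 6 - 2*g
L(P, -2112) + 3017862 = (6 - 2*(-1670)) + 3017862 = (6 + 3340) + 3017862 = 3346 + 3017862 = 3021208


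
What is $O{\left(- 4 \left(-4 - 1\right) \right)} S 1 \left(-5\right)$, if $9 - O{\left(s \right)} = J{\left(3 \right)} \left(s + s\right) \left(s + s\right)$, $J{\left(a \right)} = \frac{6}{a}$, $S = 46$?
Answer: $733930$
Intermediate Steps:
$O{\left(s \right)} = 9 - 8 s^{2}$ ($O{\left(s \right)} = 9 - \frac{6}{3} \left(s + s\right) \left(s + s\right) = 9 - 6 \cdot \frac{1}{3} \cdot 2 s 2 s = 9 - 2 \cdot 4 s^{2} = 9 - 8 s^{2}$)
$O{\left(- 4 \left(-4 - 1\right) \right)} S 1 \left(-5\right) = \left(9 - 8 \left(- 4 \left(-4 - 1\right)\right)^{2}\right) 46 \cdot 1 \left(-5\right) = \left(9 - 8 \left(\left(-4\right) \left(-5\right)\right)^{2}\right) 46 \left(-5\right) = \left(9 - 8 \cdot 20^{2}\right) 46 \left(-5\right) = \left(9 - 3200\right) 46 \left(-5\right) = \left(-3191\right) 46 \left(-5\right) = \left(-146786\right) \left(-5\right) = 733930$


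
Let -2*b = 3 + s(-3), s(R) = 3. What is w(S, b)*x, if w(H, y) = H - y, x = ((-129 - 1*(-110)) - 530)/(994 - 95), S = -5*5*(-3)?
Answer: -42822/899 ≈ -47.633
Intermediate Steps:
S = 75 (S = -25*(-3) = 75)
x = -549/899 (x = ((-129 + 110) - 530)/899 = (-19 - 530)*(1/899) = -549*1/899 = -549/899 ≈ -0.61068)
b = -3 (b = -(3 + 3)/2 = -½*6 = -3)
w(S, b)*x = (75 - 1*(-3))*(-549/899) = (75 + 3)*(-549/899) = 78*(-549/899) = -42822/899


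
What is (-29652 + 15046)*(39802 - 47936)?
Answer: 118805204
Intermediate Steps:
(-29652 + 15046)*(39802 - 47936) = -14606*(-8134) = 118805204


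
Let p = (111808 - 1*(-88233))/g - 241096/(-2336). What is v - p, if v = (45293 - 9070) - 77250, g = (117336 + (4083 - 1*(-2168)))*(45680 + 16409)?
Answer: -92157614048100075/2240630826956 ≈ -41130.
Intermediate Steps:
g = 7673393243 (g = (117336 + (4083 + 2168))*62089 = (117336 + 6251)*62089 = 123587*62089 = 7673393243)
v = -41027 (v = 36223 - 77250 = -41027)
p = 231253110576263/2240630826956 (p = (111808 - 1*(-88233))/7673393243 - 241096/(-2336) = (111808 + 88233)*(1/7673393243) - 241096*(-1/2336) = 200041*(1/7673393243) + 30137/292 = 200041/7673393243 + 30137/292 = 231253110576263/2240630826956 ≈ 103.21)
v - p = -41027 - 1*231253110576263/2240630826956 = -41027 - 231253110576263/2240630826956 = -92157614048100075/2240630826956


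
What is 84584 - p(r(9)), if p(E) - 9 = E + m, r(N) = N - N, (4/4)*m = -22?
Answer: 84597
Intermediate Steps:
m = -22
r(N) = 0
p(E) = -13 + E (p(E) = 9 + (E - 22) = 9 + (-22 + E) = -13 + E)
84584 - p(r(9)) = 84584 - (-13 + 0) = 84584 - 1*(-13) = 84584 + 13 = 84597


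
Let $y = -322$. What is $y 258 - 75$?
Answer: $-83151$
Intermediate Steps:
$y 258 - 75 = \left(-322\right) 258 - 75 = -83076 - 75 = -83151$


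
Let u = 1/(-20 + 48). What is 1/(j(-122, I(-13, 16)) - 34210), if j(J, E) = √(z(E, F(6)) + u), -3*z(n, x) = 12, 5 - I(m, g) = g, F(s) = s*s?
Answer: -957880/32769074911 - 2*I*√777/32769074911 ≈ -2.9231e-5 - 1.7013e-9*I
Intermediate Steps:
F(s) = s²
I(m, g) = 5 - g
u = 1/28 ≈ 0.035714
z(n, x) = -4 (z(n, x) = -⅓*12 = -4)
j(J, E) = I*√777/14 (j(J, E) = √(-4 + 1/28) = √(-111/28) = I*√777/14)
1/(j(-122, I(-13, 16)) - 34210) = 1/(I*√777/14 - 34210) = 1/(-34210 + I*√777/14)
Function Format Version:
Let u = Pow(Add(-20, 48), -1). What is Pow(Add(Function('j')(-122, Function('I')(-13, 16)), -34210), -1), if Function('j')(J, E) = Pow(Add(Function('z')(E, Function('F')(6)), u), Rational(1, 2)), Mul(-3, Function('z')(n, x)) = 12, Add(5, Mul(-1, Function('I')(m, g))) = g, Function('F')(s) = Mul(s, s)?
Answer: Add(Rational(-957880, 32769074911), Mul(Rational(-2, 32769074911), I, Pow(777, Rational(1, 2)))) ≈ Add(-2.9231e-5, Mul(-1.7013e-9, I))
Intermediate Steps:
Function('F')(s) = Pow(s, 2)
Function('I')(m, g) = Add(5, Mul(-1, g))
u = Rational(1, 28) (u = Pow(28, -1) = Rational(1, 28) ≈ 0.035714)
Function('z')(n, x) = -4 (Function('z')(n, x) = Mul(Rational(-1, 3), 12) = -4)
Function('j')(J, E) = Mul(Rational(1, 14), I, Pow(777, Rational(1, 2))) (Function('j')(J, E) = Pow(Add(-4, Rational(1, 28)), Rational(1, 2)) = Pow(Rational(-111, 28), Rational(1, 2)) = Mul(Rational(1, 14), I, Pow(777, Rational(1, 2))))
Pow(Add(Function('j')(-122, Function('I')(-13, 16)), -34210), -1) = Pow(Add(Mul(Rational(1, 14), I, Pow(777, Rational(1, 2))), -34210), -1) = Pow(Add(-34210, Mul(Rational(1, 14), I, Pow(777, Rational(1, 2)))), -1)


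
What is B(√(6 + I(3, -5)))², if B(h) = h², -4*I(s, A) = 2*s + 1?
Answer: 289/16 ≈ 18.063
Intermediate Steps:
I(s, A) = -¼ - s/2 (I(s, A) = -(2*s + 1)/4 = -(1 + 2*s)/4 = -¼ - s/2)
B(√(6 + I(3, -5)))² = ((√(6 + (-¼ - ½*3)))²)² = ((√(6 + (-¼ - 3/2)))²)² = ((√(6 - 7/4))²)² = ((√(17/4))²)² = ((√17/2)²)² = (17/4)² = 289/16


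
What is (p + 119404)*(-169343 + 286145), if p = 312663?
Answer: 50466289734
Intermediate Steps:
(p + 119404)*(-169343 + 286145) = (312663 + 119404)*(-169343 + 286145) = 432067*116802 = 50466289734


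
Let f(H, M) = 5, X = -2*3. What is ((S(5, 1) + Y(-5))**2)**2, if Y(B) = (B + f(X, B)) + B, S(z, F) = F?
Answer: 256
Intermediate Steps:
X = -6
Y(B) = 5 + 2*B (Y(B) = (B + 5) + B = (5 + B) + B = 5 + 2*B)
((S(5, 1) + Y(-5))**2)**2 = ((1 + (5 + 2*(-5)))**2)**2 = ((1 + (5 - 10))**2)**2 = ((1 - 5)**2)**2 = ((-4)**2)**2 = 16**2 = 256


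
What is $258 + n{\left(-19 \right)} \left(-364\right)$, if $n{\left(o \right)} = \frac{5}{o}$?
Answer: $\frac{6722}{19} \approx 353.79$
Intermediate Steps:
$258 + n{\left(-19 \right)} \left(-364\right) = 258 + \frac{5}{-19} \left(-364\right) = 258 + 5 \left(- \frac{1}{19}\right) \left(-364\right) = 258 - - \frac{1820}{19} = 258 + \frac{1820}{19} = \frac{6722}{19}$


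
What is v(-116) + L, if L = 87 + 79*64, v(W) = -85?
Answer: 5058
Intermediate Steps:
L = 5143 (L = 87 + 5056 = 5143)
v(-116) + L = -85 + 5143 = 5058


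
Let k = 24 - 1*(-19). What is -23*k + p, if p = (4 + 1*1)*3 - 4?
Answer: -978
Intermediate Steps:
p = 11 (p = (4 + 1)*3 - 4 = 5*3 - 4 = 15 - 4 = 11)
k = 43 (k = 24 + 19 = 43)
-23*k + p = -23*43 + 11 = -989 + 11 = -978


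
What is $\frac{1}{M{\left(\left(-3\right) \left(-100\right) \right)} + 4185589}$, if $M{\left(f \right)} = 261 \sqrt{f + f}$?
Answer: $\frac{4185589}{17519114404321} - \frac{2610 \sqrt{6}}{17519114404321} \approx 2.3855 \cdot 10^{-7}$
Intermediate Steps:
$M{\left(f \right)} = 261 \sqrt{2} \sqrt{f}$ ($M{\left(f \right)} = 261 \sqrt{2 f} = 261 \sqrt{2} \sqrt{f}$)
$\frac{1}{M{\left(\left(-3\right) \left(-100\right) \right)} + 4185589} = \frac{1}{261 \sqrt{2} \sqrt{\left(-3\right) \left(-100\right)} + 4185589} = \frac{1}{261 \sqrt{2} \sqrt{300} + 4185589} = \frac{1}{261 \sqrt{2} \cdot 10 \sqrt{3} + 4185589} = \frac{1}{2610 \sqrt{6} + 4185589} = \frac{1}{4185589 + 2610 \sqrt{6}}$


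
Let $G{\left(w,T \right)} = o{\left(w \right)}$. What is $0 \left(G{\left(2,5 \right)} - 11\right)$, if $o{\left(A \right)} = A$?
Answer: $0$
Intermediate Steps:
$G{\left(w,T \right)} = w$
$0 \left(G{\left(2,5 \right)} - 11\right) = 0 \left(2 - 11\right) = 0 \left(-9\right) = 0$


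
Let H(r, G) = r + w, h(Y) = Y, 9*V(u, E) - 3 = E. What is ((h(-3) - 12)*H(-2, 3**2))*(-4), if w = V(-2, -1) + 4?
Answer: 400/3 ≈ 133.33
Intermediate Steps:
V(u, E) = 1/3 + E/9
w = 38/9 (w = (1/3 + (1/9)*(-1)) + 4 = (1/3 - 1/9) + 4 = 2/9 + 4 = 38/9 ≈ 4.2222)
H(r, G) = 38/9 + r (H(r, G) = r + 38/9 = 38/9 + r)
((h(-3) - 12)*H(-2, 3**2))*(-4) = ((-3 - 12)*(38/9 - 2))*(-4) = -15*20/9*(-4) = -100/3*(-4) = 400/3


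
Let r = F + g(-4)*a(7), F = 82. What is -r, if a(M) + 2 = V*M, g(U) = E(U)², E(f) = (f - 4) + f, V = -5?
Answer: 5246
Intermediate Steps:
E(f) = -4 + 2*f (E(f) = (-4 + f) + f = -4 + 2*f)
g(U) = (-4 + 2*U)²
a(M) = -2 - 5*M
r = -5246 (r = 82 + (4*(-2 - 4)²)*(-2 - 5*7) = 82 + (4*(-6)²)*(-2 - 35) = 82 + (4*36)*(-37) = 82 + 144*(-37) = 82 - 5328 = -5246)
-r = -1*(-5246) = 5246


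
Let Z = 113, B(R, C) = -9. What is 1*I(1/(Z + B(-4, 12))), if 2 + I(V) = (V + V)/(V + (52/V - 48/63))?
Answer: -23618816/11809429 ≈ -2.0000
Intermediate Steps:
I(V) = -2 + 2*V/(-16/21 + V + 52/V) (I(V) = -2 + (V + V)/(V + (52/V - 48/63)) = -2 + (2*V)/(V + (52/V - 48*1/63)) = -2 + (2*V)/(V + (52/V - 16/21)) = -2 + (2*V)/(V + (-16/21 + 52/V)) = -2 + (2*V)/(-16/21 + V + 52/V) = -2 + 2*V/(-16/21 + V + 52/V))
1*I(1/(Z + B(-4, 12))) = 1*(8*(-273 + 4/(113 - 9))/(1092 - 16/(113 - 9) + 21*(1/(113 - 9))²)) = 1*(8*(-273 + 4/104)/(1092 - 16/104 + 21*(1/104)²)) = 1*(8*(-273 + 4*(1/104))/(1092 - 16*1/104 + 21*(1/104)²)) = 1*(8*(-273 + 1/26)/(1092 - 2/13 + 21*(1/10816))) = 1*(8*(-7097/26)/(1092 - 2/13 + 21/10816)) = 1*(8*(-7097/26)/(11809429/10816)) = 1*(8*(10816/11809429)*(-7097/26)) = 1*(-23618816/11809429) = -23618816/11809429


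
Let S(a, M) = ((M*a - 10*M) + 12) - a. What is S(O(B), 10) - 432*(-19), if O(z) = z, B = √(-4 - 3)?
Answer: 8120 + 9*I*√7 ≈ 8120.0 + 23.812*I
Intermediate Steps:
B = I*√7 (B = √(-7) = I*√7 ≈ 2.6458*I)
S(a, M) = 12 - a - 10*M + M*a (S(a, M) = ((-10*M + M*a) + 12) - a = (12 - 10*M + M*a) - a = 12 - a - 10*M + M*a)
S(O(B), 10) - 432*(-19) = (12 - I*√7 - 10*10 + 10*(I*√7)) - 432*(-19) = (12 - I*√7 - 100 + 10*I*√7) + 8208 = (-88 + 9*I*√7) + 8208 = 8120 + 9*I*√7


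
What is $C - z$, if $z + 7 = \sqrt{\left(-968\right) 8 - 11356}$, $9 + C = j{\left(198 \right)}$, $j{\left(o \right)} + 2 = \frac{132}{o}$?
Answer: $- \frac{10}{3} - 10 i \sqrt{191} \approx -3.3333 - 138.2 i$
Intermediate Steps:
$j{\left(o \right)} = -2 + \frac{132}{o}$
$C = - \frac{31}{3}$ ($C = -9 - \left(2 - \frac{132}{198}\right) = -9 + \left(-2 + 132 \cdot \frac{1}{198}\right) = -9 + \left(-2 + \frac{2}{3}\right) = -9 - \frac{4}{3} = - \frac{31}{3} \approx -10.333$)
$z = -7 + 10 i \sqrt{191}$ ($z = -7 + \sqrt{\left(-968\right) 8 - 11356} = -7 + \sqrt{-7744 - 11356} = -7 + \sqrt{-19100} = -7 + 10 i \sqrt{191} \approx -7.0 + 138.2 i$)
$C - z = - \frac{31}{3} - \left(-7 + 10 i \sqrt{191}\right) = - \frac{31}{3} + \left(7 - 10 i \sqrt{191}\right) = - \frac{10}{3} - 10 i \sqrt{191}$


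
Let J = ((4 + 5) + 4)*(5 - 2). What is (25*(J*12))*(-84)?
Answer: -982800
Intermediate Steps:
J = 39 (J = (9 + 4)*3 = 13*3 = 39)
(25*(J*12))*(-84) = (25*(39*12))*(-84) = (25*468)*(-84) = 11700*(-84) = -982800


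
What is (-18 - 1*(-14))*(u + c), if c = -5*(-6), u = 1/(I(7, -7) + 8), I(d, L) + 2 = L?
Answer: -116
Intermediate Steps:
I(d, L) = -2 + L
u = -1 (u = 1/((-2 - 7) + 8) = 1/(-9 + 8) = 1/(-1) = -1)
c = 30 (c = -1*(-30) = 30)
(-18 - 1*(-14))*(u + c) = (-18 - 1*(-14))*(-1 + 30) = (-18 + 14)*29 = -4*29 = -116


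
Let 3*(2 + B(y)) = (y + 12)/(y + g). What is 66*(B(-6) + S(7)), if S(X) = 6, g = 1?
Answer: 1188/5 ≈ 237.60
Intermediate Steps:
B(y) = -2 + (12 + y)/(3*(1 + y)) (B(y) = -2 + ((y + 12)/(y + 1))/3 = -2 + ((12 + y)/(1 + y))/3 = -2 + (12 + y)/(3*(1 + y)))
66*(B(-6) + S(7)) = 66*((6 - 5*(-6))/(3*(1 - 6)) + 6) = 66*((⅓)*(6 + 30)/(-5) + 6) = 66*((⅓)*(-⅕)*36 + 6) = 66*(-12/5 + 6) = 66*(18/5) = 1188/5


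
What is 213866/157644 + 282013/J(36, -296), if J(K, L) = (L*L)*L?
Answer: 1375503761401/1022098116096 ≈ 1.3458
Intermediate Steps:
J(K, L) = L³ (J(K, L) = L²*L = L³)
213866/157644 + 282013/J(36, -296) = 213866/157644 + 282013/((-296)³) = 213866*(1/157644) + 282013/(-25934336) = 106933/78822 + 282013*(-1/25934336) = 106933/78822 - 282013/25934336 = 1375503761401/1022098116096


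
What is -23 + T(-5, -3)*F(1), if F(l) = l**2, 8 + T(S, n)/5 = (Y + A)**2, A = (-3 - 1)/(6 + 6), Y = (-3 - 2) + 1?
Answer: 278/9 ≈ 30.889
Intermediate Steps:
Y = -4 (Y = -5 + 1 = -4)
A = -1/3 (A = -4/12 = -4*1/12 = -1/3 ≈ -0.33333)
T(S, n) = 485/9 (T(S, n) = -40 + 5*(-4 - 1/3)**2 = -40 + 5*(-13/3)**2 = -40 + 5*(169/9) = -40 + 845/9 = 485/9)
-23 + T(-5, -3)*F(1) = -23 + (485/9)*1**2 = -23 + (485/9)*1 = -23 + 485/9 = 278/9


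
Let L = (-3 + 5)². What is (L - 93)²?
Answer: 7921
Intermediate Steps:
L = 4 (L = 2² = 4)
(L - 93)² = (4 - 93)² = (-89)² = 7921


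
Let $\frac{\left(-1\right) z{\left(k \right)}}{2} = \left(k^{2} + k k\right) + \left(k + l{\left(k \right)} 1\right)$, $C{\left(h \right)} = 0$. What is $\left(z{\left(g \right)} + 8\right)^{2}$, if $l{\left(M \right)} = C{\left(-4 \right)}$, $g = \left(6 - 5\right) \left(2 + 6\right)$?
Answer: $69696$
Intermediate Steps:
$g = 8$ ($g = 1 \cdot 8 = 8$)
$l{\left(M \right)} = 0$
$z{\left(k \right)} = - 4 k^{2} - 2 k$ ($z{\left(k \right)} = - 2 \left(\left(k^{2} + k k\right) + \left(k + 0 \cdot 1\right)\right) = - 2 \left(\left(k^{2} + k^{2}\right) + \left(k + 0\right)\right) = - 2 \left(2 k^{2} + k\right) = - 2 \left(k + 2 k^{2}\right) = - 4 k^{2} - 2 k$)
$\left(z{\left(g \right)} + 8\right)^{2} = \left(2 \cdot 8 \left(-1 - 16\right) + 8\right)^{2} = \left(2 \cdot 8 \left(-17\right) + 8\right)^{2} = \left(-272 + 8\right)^{2} = \left(-264\right)^{2} = 69696$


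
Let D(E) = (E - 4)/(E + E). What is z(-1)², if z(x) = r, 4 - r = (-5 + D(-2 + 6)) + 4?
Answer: 25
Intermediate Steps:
D(E) = (-4 + E)/(2*E) (D(E) = (-4 + E)/((2*E)) = (-4 + E)*(1/(2*E)) = (-4 + E)/(2*E))
r = 5 (r = 4 - ((-5 + (-4 + (-2 + 6))/(2*(-2 + 6))) + 4) = 4 - ((-5 + (½)*(-4 + 4)/4) + 4) = 4 - ((-5 + (½)*(¼)*0) + 4) = 4 - ((-5 + 0) + 4) = 4 - (-5 + 4) = 4 - 1*(-1) = 4 + 1 = 5)
z(x) = 5
z(-1)² = 5² = 25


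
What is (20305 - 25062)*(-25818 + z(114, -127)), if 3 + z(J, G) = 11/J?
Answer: 14002624331/114 ≈ 1.2283e+8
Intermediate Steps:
z(J, G) = -3 + 11/J
(20305 - 25062)*(-25818 + z(114, -127)) = (20305 - 25062)*(-25818 + (-3 + 11/114)) = -4757*(-25818 + (-3 + 11*(1/114))) = -4757*(-25818 + (-3 + 11/114)) = -4757*(-25818 - 331/114) = -4757*(-2943583/114) = 14002624331/114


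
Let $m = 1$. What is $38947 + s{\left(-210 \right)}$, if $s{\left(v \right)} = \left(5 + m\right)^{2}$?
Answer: $38983$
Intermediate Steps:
$s{\left(v \right)} = 36$ ($s{\left(v \right)} = \left(5 + 1\right)^{2} = 6^{2} = 36$)
$38947 + s{\left(-210 \right)} = 38947 + 36 = 38983$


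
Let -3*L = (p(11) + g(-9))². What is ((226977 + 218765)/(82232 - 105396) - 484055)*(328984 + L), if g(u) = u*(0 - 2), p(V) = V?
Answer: -5528678537480791/34746 ≈ -1.5912e+11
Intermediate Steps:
g(u) = -2*u (g(u) = u*(-2) = -2*u)
L = -841/3 (L = -(11 - 2*(-9))²/3 = -(11 + 18)²/3 = -⅓*29² = -⅓*841 = -841/3 ≈ -280.33)
((226977 + 218765)/(82232 - 105396) - 484055)*(328984 + L) = ((226977 + 218765)/(82232 - 105396) - 484055)*(328984 - 841/3) = (445742/(-23164) - 484055)*(986111/3) = (445742*(-1/23164) - 484055)*(986111/3) = (-222871/11582 - 484055)*(986111/3) = -5606547881/11582*986111/3 = -5528678537480791/34746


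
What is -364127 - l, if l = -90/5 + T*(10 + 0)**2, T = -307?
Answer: -333409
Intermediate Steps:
l = -30718 (l = -90/5 - 307*(10 + 0)**2 = -90*1/5 - 307*10**2 = -18 - 307*100 = -18 - 30700 = -30718)
-364127 - l = -364127 - 1*(-30718) = -364127 + 30718 = -333409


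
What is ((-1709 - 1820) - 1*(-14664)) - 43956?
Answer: -32821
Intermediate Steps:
((-1709 - 1820) - 1*(-14664)) - 43956 = (-3529 + 14664) - 43956 = 11135 - 43956 = -32821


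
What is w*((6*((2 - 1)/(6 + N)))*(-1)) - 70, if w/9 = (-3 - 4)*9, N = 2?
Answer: 1421/4 ≈ 355.25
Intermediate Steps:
w = -567 (w = 9*((-3 - 4)*9) = 9*(-7*9) = 9*(-63) = -567)
w*((6*((2 - 1)/(6 + N)))*(-1)) - 70 = -567*6*((2 - 1)/(6 + 2))*(-1) - 70 = -567*6*(1/8)*(-1) - 70 = -1701*(-1)/4 - 70 = -567*(-3/4) - 70 = 1701/4 - 70 = 1421/4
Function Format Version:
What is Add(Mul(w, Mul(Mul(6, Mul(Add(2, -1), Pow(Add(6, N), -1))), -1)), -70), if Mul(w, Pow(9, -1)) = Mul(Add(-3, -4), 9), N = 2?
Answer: Rational(1421, 4) ≈ 355.25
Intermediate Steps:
w = -567 (w = Mul(9, Mul(Add(-3, -4), 9)) = Mul(9, Mul(-7, 9)) = Mul(9, -63) = -567)
Add(Mul(w, Mul(Mul(6, Mul(Add(2, -1), Pow(Add(6, N), -1))), -1)), -70) = Add(Mul(-567, Mul(Mul(6, Mul(Add(2, -1), Pow(Add(6, 2), -1))), -1)), -70) = Add(Mul(-567, Mul(Mul(6, Mul(1, Pow(8, -1))), -1)), -70) = Add(Mul(-567, Mul(Mul(6, Mul(1, Rational(1, 8))), -1)), -70) = Add(Mul(-567, Mul(Mul(6, Rational(1, 8)), -1)), -70) = Add(Mul(-567, Mul(Rational(3, 4), -1)), -70) = Add(Mul(-567, Rational(-3, 4)), -70) = Add(Rational(1701, 4), -70) = Rational(1421, 4)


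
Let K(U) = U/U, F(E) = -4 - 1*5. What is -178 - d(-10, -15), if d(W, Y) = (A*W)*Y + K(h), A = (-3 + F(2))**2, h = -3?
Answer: -21779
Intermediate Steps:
F(E) = -9 (F(E) = -4 - 5 = -9)
K(U) = 1
A = 144 (A = (-3 - 9)**2 = (-12)**2 = 144)
d(W, Y) = 1 + 144*W*Y (d(W, Y) = (144*W)*Y + 1 = 144*W*Y + 1 = 1 + 144*W*Y)
-178 - d(-10, -15) = -178 - (1 + 144*(-10)*(-15)) = -178 - (1 + 21600) = -178 - 1*21601 = -178 - 21601 = -21779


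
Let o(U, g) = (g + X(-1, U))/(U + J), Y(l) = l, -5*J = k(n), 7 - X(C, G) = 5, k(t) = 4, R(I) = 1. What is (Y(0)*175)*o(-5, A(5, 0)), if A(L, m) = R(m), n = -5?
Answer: 0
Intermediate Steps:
X(C, G) = 2 (X(C, G) = 7 - 1*5 = 7 - 5 = 2)
A(L, m) = 1
J = -⅘ (J = -⅕*4 = -⅘ ≈ -0.80000)
o(U, g) = (2 + g)/(-⅘ + U) (o(U, g) = (g + 2)/(U - ⅘) = (2 + g)/(-⅘ + U))
(Y(0)*175)*o(-5, A(5, 0)) = (0*175)*(5*(2 + 1)/(-4 + 5*(-5))) = 0*(5*3/(-4 - 25)) = 0*(5*3/(-29)) = 0*(5*(-1/29)*3) = 0*(-15/29) = 0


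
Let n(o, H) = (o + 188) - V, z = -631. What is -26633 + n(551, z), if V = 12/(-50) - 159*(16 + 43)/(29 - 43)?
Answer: -9297341/350 ≈ -26564.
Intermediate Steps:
V = 234441/350 (V = 12*(-1/50) - 159/((-14/59)) = -6/25 - 159/((-14*1/59)) = -6/25 - 159/(-14/59) = -6/25 - 159*(-59/14) = -6/25 + 9381/14 = 234441/350 ≈ 669.83)
n(o, H) = -168641/350 + o (n(o, H) = (o + 188) - 1*234441/350 = (188 + o) - 234441/350 = -168641/350 + o)
-26633 + n(551, z) = -26633 + (-168641/350 + 551) = -26633 + 24209/350 = -9297341/350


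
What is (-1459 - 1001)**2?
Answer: 6051600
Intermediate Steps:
(-1459 - 1001)**2 = (-2460)**2 = 6051600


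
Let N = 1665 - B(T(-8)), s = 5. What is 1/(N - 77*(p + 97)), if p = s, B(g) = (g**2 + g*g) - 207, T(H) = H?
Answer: -1/6110 ≈ -0.00016367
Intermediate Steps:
B(g) = -207 + 2*g**2 (B(g) = (g**2 + g**2) - 207 = 2*g**2 - 207 = -207 + 2*g**2)
p = 5
N = 1744 (N = 1665 - (-207 + 2*(-8)**2) = 1665 - (-207 + 2*64) = 1665 - (-207 + 128) = 1665 - 1*(-79) = 1665 + 79 = 1744)
1/(N - 77*(p + 97)) = 1/(1744 - 77*(5 + 97)) = 1/(1744 - 77*102) = 1/(1744 - 7854) = 1/(-6110) = -1/6110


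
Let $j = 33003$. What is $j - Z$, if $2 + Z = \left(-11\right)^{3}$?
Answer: $34336$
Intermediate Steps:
$Z = -1333$ ($Z = -2 + \left(-11\right)^{3} = -2 - 1331 = -1333$)
$j - Z = 33003 - -1333 = 33003 + 1333 = 34336$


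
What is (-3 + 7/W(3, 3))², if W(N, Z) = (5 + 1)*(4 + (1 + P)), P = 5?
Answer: 29929/3600 ≈ 8.3136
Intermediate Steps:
W(N, Z) = 60 (W(N, Z) = (5 + 1)*(4 + (1 + 5)) = 6*(4 + 6) = 6*10 = 60)
(-3 + 7/W(3, 3))² = (-3 + 7/60)² = (-173/60)² = 29929/3600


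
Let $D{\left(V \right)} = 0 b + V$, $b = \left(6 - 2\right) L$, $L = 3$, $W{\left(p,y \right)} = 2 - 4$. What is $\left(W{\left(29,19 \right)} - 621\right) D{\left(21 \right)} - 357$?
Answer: $-13440$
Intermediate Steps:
$W{\left(p,y \right)} = -2$ ($W{\left(p,y \right)} = 2 - 4 = -2$)
$b = 12$ ($b = \left(6 - 2\right) 3 = 4 \cdot 3 = 12$)
$D{\left(V \right)} = V$ ($D{\left(V \right)} = 0 \cdot 12 + V = 0 + V = V$)
$\left(W{\left(29,19 \right)} - 621\right) D{\left(21 \right)} - 357 = \left(-2 - 621\right) 21 - 357 = \left(-623\right) 21 - 357 = -13083 - 357 = -13440$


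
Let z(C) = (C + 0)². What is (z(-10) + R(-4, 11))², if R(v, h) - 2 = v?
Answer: 9604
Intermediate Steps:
R(v, h) = 2 + v
z(C) = C²
(z(-10) + R(-4, 11))² = ((-10)² + (2 - 4))² = (100 - 2)² = 98² = 9604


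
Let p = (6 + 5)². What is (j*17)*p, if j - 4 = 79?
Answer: 170731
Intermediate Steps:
j = 83 (j = 4 + 79 = 83)
p = 121 (p = 11² = 121)
(j*17)*p = (83*17)*121 = 1411*121 = 170731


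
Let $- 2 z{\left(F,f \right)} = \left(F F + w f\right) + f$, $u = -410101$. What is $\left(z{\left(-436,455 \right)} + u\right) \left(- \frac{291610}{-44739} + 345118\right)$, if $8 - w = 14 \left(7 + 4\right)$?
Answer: $- \frac{7290421828182638}{44739} \approx -1.6295 \cdot 10^{11}$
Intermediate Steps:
$w = -146$ ($w = 8 - 14 \left(7 + 4\right) = 8 - 14 \cdot 11 = 8 - 154 = -146$)
$z{\left(F,f \right)} = - \frac{F^{2}}{2} + \frac{145 f}{2}$ ($z{\left(F,f \right)} = - \frac{\left(F F - 146 f\right) + f}{2} = - \frac{\left(F^{2} - 146 f\right) + f}{2} = - \frac{F^{2} - 145 f}{2} = - \frac{F^{2}}{2} + \frac{145 f}{2}$)
$\left(z{\left(-436,455 \right)} + u\right) \left(- \frac{291610}{-44739} + 345118\right) = \left(\left(- \frac{\left(-436\right)^{2}}{2} + \frac{145}{2} \cdot 455\right) - 410101\right) \left(- \frac{291610}{-44739} + 345118\right) = \left(\left(\left(- \frac{1}{2}\right) 190096 + \frac{65975}{2}\right) - 410101\right) \left(\left(-291610\right) \left(- \frac{1}{44739}\right) + 345118\right) = \left(\left(-95048 + \frac{65975}{2}\right) - 410101\right) \left(\frac{291610}{44739} + 345118\right) = \left(- \frac{124121}{2} - 410101\right) \frac{15440525812}{44739} = \left(- \frac{944323}{2}\right) \frac{15440525812}{44739} = - \frac{7290421828182638}{44739}$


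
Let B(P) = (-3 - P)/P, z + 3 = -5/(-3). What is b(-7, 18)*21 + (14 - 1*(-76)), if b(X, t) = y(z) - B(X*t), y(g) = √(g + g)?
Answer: 221/2 + 14*I*√6 ≈ 110.5 + 34.293*I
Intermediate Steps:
z = -4/3 (z = -3 - 5/(-3) = -3 - 5*(-⅓) = -3 + 5/3 = -4/3 ≈ -1.3333)
B(P) = (-3 - P)/P
y(g) = √2*√g (y(g) = √(2*g) = √2*√g)
b(X, t) = 2*I*√6/3 - (-3 - X*t)/(X*t) (b(X, t) = √2*√(-4/3) - (-3 - X*t)/(X*t) = √2*(2*I*√3/3) - 1/(X*t)*(-3 - X*t) = 2*I*√6/3 - (-3 - X*t)/(X*t))
b(-7, 18)*21 + (14 - 1*(-76)) = (1 + 3/(-7*18) + 2*I*√6/3)*21 + (14 - 1*(-76)) = (1 + 3*(-⅐)*(1/18) + 2*I*√6/3)*21 + (14 + 76) = (1 - 1/42 + 2*I*√6/3)*21 + 90 = (41/42 + 2*I*√6/3)*21 + 90 = (41/2 + 14*I*√6) + 90 = 221/2 + 14*I*√6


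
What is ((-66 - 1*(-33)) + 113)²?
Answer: 6400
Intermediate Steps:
((-66 - 1*(-33)) + 113)² = ((-66 + 33) + 113)² = (-33 + 113)² = 80² = 6400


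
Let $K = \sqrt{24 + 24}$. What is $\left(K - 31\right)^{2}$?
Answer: $1009 - 248 \sqrt{3} \approx 579.45$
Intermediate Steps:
$K = 4 \sqrt{3}$ ($K = \sqrt{48} = 4 \sqrt{3} \approx 6.9282$)
$\left(K - 31\right)^{2} = \left(4 \sqrt{3} - 31\right)^{2} = \left(-31 + 4 \sqrt{3}\right)^{2}$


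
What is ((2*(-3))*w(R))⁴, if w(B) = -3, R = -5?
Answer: 104976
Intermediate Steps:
((2*(-3))*w(R))⁴ = ((2*(-3))*(-3))⁴ = (-6*(-3))⁴ = 18⁴ = 104976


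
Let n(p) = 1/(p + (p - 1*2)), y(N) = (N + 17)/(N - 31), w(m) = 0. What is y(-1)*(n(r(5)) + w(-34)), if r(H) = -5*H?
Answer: 1/104 ≈ 0.0096154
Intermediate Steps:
y(N) = (17 + N)/(-31 + N)
n(p) = 1/(-2 + 2*p) (n(p) = 1/(p + (p - 2)) = 1/(p + (-2 + p)) = 1/(-2 + 2*p))
y(-1)*(n(r(5)) + w(-34)) = ((17 - 1)/(-31 - 1))*(1/(2*(-1 - 5*5)) + 0) = (16/(-32))*(1/(2*(-1 - 25)) + 0) = (-1/32*16)*((1/2)/(-26) + 0) = -((1/2)*(-1/26) + 0)/2 = -(-1/52 + 0)/2 = -1/2*(-1/52) = 1/104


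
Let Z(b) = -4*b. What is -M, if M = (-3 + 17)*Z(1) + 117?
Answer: -61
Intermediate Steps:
M = 61 (M = (-3 + 17)*(-4*1) + 117 = 14*(-4) + 117 = -56 + 117 = 61)
-M = -1*61 = -61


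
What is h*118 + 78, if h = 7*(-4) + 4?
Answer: -2754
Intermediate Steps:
h = -24 (h = -28 + 4 = -24)
h*118 + 78 = -24*118 + 78 = -2832 + 78 = -2754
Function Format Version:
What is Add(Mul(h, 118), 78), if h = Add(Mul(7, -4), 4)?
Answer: -2754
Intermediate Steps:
h = -24 (h = Add(-28, 4) = -24)
Add(Mul(h, 118), 78) = Add(Mul(-24, 118), 78) = Add(-2832, 78) = -2754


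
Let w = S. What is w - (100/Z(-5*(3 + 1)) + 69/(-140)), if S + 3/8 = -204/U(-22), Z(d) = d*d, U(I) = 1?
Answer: -57157/280 ≈ -204.13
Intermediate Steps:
Z(d) = d**2
S = -1635/8 (S = -3/8 - 204/1 = -3/8 - 204*1 = -3/8 - 204 = -1635/8 ≈ -204.38)
w = -1635/8 ≈ -204.38
w - (100/Z(-5*(3 + 1)) + 69/(-140)) = -1635/8 - (100/((-5*(3 + 1))**2) + 69/(-140)) = -1635/8 - (100/((-5*4)**2) + 69*(-1/140)) = -1635/8 - (100/((-20)**2) - 69/140) = -1635/8 - (100/400 - 69/140) = -1635/8 - (100*(1/400) - 69/140) = -1635/8 - (1/4 - 69/140) = -1635/8 - 1*(-17/70) = -1635/8 + 17/70 = -57157/280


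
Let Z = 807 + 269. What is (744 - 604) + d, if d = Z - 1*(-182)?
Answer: 1398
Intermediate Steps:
Z = 1076
d = 1258 (d = 1076 - 1*(-182) = 1076 + 182 = 1258)
(744 - 604) + d = (744 - 604) + 1258 = 140 + 1258 = 1398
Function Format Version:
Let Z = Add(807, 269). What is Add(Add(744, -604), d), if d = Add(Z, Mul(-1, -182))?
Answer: 1398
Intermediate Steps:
Z = 1076
d = 1258 (d = Add(1076, Mul(-1, -182)) = Add(1076, 182) = 1258)
Add(Add(744, -604), d) = Add(Add(744, -604), 1258) = Add(140, 1258) = 1398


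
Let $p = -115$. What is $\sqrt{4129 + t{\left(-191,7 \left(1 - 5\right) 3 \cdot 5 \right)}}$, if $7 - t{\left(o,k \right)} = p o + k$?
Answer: $i \sqrt{17409} \approx 131.94 i$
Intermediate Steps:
$t{\left(o,k \right)} = 7 - k + 115 o$ ($t{\left(o,k \right)} = 7 - \left(- 115 o + k\right) = 7 - \left(k - 115 o\right) = 7 - k + 115 o$)
$\sqrt{4129 + t{\left(-191,7 \left(1 - 5\right) 3 \cdot 5 \right)}} = \sqrt{4129 + \left(7 - 7 \left(1 - 5\right) 3 \cdot 5 + 115 \left(-191\right)\right)} = \sqrt{4129 - \left(21958 + 7 \left(1 - 5\right) 15\right)} = \sqrt{4129 - \left(21958 + 7 \left(-4\right) 15\right)} = \sqrt{4129 - \left(21958 - 420\right)} = \sqrt{4129 - 21538} = \sqrt{-17409} = i \sqrt{17409}$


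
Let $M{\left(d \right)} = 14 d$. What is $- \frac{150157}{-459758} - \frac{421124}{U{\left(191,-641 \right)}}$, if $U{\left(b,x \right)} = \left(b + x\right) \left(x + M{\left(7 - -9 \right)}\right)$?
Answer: $- \frac{82719083471}{43136794350} \approx -1.9176$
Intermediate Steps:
$U{\left(b,x \right)} = \left(224 + x\right) \left(b + x\right)$ ($U{\left(b,x \right)} = \left(b + x\right) \left(x + 14 \left(7 - -9\right)\right) = \left(b + x\right) \left(x + 14 \left(7 + 9\right)\right) = \left(b + x\right) \left(x + 14 \cdot 16\right) = \left(b + x\right) \left(x + 224\right) = \left(b + x\right) \left(224 + x\right) = \left(224 + x\right) \left(b + x\right)$)
$- \frac{150157}{-459758} - \frac{421124}{U{\left(191,-641 \right)}} = - \frac{150157}{-459758} - \frac{421124}{\left(-641\right)^{2} + 224 \cdot 191 + 224 \left(-641\right) + 191 \left(-641\right)} = \left(-150157\right) \left(- \frac{1}{459758}\right) - \frac{421124}{410881 + 42784 - 143584 - 122431} = \frac{150157}{459758} - \frac{421124}{187650} = \frac{150157}{459758} - \frac{210562}{93825} = - \frac{82719083471}{43136794350}$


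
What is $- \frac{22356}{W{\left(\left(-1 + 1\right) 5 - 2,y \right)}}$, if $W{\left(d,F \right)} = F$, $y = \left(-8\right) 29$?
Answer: $\frac{5589}{58} \approx 96.362$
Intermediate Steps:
$y = -232$
$- \frac{22356}{W{\left(\left(-1 + 1\right) 5 - 2,y \right)}} = - \frac{22356}{-232} = \left(-22356\right) \left(- \frac{1}{232}\right) = \frac{5589}{58}$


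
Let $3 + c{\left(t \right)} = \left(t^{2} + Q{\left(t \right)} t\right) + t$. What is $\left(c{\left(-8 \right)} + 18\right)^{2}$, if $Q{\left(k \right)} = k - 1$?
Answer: $20449$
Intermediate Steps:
$Q{\left(k \right)} = -1 + k$ ($Q{\left(k \right)} = k - 1 = -1 + k$)
$c{\left(t \right)} = -3 + t + t^{2} + t \left(-1 + t\right)$ ($c{\left(t \right)} = -3 + \left(\left(t^{2} + \left(-1 + t\right) t\right) + t\right) = -3 + \left(\left(t^{2} + t \left(-1 + t\right)\right) + t\right) = -3 + \left(t + t^{2} + t \left(-1 + t\right)\right) = -3 + t + t^{2} + t \left(-1 + t\right)$)
$\left(c{\left(-8 \right)} + 18\right)^{2} = \left(\left(-3 + 2 \left(-8\right)^{2}\right) + 18\right)^{2} = \left(\left(-3 + 2 \cdot 64\right) + 18\right)^{2} = \left(\left(-3 + 128\right) + 18\right)^{2} = \left(125 + 18\right)^{2} = 143^{2} = 20449$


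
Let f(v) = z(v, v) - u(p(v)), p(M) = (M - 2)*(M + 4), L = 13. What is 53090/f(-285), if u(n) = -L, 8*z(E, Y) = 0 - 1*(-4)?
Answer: 106180/27 ≈ 3932.6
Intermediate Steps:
z(E, Y) = 1/2 (z(E, Y) = (0 - 1*(-4))/8 = (0 + 4)/8 = (1/8)*4 = 1/2)
p(M) = (-2 + M)*(4 + M)
u(n) = -13 (u(n) = -1*13 = -13)
f(v) = 27/2 (f(v) = 1/2 - 1*(-13) = 1/2 + 13 = 27/2)
53090/f(-285) = 53090/(27/2) = 53090*(2/27) = 106180/27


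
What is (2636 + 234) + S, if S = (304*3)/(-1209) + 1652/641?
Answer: 741857902/258323 ≈ 2871.8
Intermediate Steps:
S = 470892/258323 (S = 912*(-1/1209) + 1652*(1/641) = -304/403 + 1652/641 = 470892/258323 ≈ 1.8229)
(2636 + 234) + S = (2636 + 234) + 470892/258323 = 2870 + 470892/258323 = 741857902/258323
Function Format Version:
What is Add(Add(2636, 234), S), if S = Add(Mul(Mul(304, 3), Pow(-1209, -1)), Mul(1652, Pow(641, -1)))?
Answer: Rational(741857902, 258323) ≈ 2871.8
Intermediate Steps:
S = Rational(470892, 258323) (S = Add(Mul(912, Rational(-1, 1209)), Mul(1652, Rational(1, 641))) = Add(Rational(-304, 403), Rational(1652, 641)) = Rational(470892, 258323) ≈ 1.8229)
Add(Add(2636, 234), S) = Add(Add(2636, 234), Rational(470892, 258323)) = Add(2870, Rational(470892, 258323)) = Rational(741857902, 258323)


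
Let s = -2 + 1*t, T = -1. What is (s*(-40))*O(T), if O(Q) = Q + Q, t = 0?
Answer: -160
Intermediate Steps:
s = -2 (s = -2 + 1*0 = -2 + 0 = -2)
O(Q) = 2*Q
(s*(-40))*O(T) = (-2*(-40))*(2*(-1)) = 80*(-2) = -160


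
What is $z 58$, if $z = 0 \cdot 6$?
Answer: $0$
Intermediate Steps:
$z = 0$
$z 58 = 0 \cdot 58 = 0$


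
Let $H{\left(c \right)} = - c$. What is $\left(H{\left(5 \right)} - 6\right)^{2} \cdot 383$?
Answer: $46343$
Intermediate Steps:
$\left(H{\left(5 \right)} - 6\right)^{2} \cdot 383 = \left(\left(-1\right) 5 - 6\right)^{2} \cdot 383 = \left(-5 - 6\right)^{2} \cdot 383 = \left(-11\right)^{2} \cdot 383 = 121 \cdot 383 = 46343$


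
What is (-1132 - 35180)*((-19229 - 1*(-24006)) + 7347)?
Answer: -440246688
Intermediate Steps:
(-1132 - 35180)*((-19229 - 1*(-24006)) + 7347) = -36312*((-19229 + 24006) + 7347) = -36312*(4777 + 7347) = -36312*12124 = -440246688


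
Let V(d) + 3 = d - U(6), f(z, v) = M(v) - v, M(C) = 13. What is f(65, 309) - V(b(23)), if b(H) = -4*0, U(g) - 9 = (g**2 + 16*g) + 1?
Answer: -151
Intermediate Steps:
f(z, v) = 13 - v
U(g) = 10 + g**2 + 16*g (U(g) = 9 + ((g**2 + 16*g) + 1) = 9 + (1 + g**2 + 16*g) = 10 + g**2 + 16*g)
b(H) = 0
V(d) = -145 + d (V(d) = -3 + (d - (10 + 6**2 + 16*6)) = -3 + (d - (10 + 36 + 96)) = -3 + (d - 1*142) = -3 + (d - 142) = -3 + (-142 + d) = -145 + d)
f(65, 309) - V(b(23)) = (13 - 1*309) - (-145 + 0) = (13 - 309) - 1*(-145) = -296 + 145 = -151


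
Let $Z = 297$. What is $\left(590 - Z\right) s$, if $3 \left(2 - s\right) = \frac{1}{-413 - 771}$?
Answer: $\frac{2081765}{3552} \approx 586.08$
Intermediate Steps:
$s = \frac{7105}{3552}$ ($s = 2 - \frac{1}{3 \left(-413 - 771\right)} = 2 - \frac{1}{3 \left(-1184\right)} = 2 - - \frac{1}{3552} = 2 + \frac{1}{3552} = \frac{7105}{3552} \approx 2.0003$)
$\left(590 - Z\right) s = \left(590 - 297\right) \frac{7105}{3552} = 293 \cdot \frac{7105}{3552} = \frac{2081765}{3552}$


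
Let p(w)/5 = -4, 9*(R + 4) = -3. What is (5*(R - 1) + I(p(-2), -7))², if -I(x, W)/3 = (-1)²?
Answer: 7921/9 ≈ 880.11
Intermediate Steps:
R = -13/3 (R = -4 + (⅑)*(-3) = -4 - ⅓ = -13/3 ≈ -4.3333)
p(w) = -20 (p(w) = 5*(-4) = -20)
I(x, W) = -3 (I(x, W) = -3*(-1)² = -3*1 = -3)
(5*(R - 1) + I(p(-2), -7))² = (5*(-13/3 - 1) - 3)² = (5*(-16/3) - 3)² = (-80/3 - 3)² = (-89/3)² = 7921/9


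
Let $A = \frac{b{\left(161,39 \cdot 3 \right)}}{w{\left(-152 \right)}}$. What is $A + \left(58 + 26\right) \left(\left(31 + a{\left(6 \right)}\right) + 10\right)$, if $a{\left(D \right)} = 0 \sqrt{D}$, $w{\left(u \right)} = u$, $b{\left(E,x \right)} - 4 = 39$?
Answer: $\frac{523445}{152} \approx 3443.7$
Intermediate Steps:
$b{\left(E,x \right)} = 43$ ($b{\left(E,x \right)} = 4 + 39 = 43$)
$a{\left(D \right)} = 0$
$A = - \frac{43}{152}$ ($A = \frac{43}{-152} = 43 \left(- \frac{1}{152}\right) = - \frac{43}{152} \approx -0.28289$)
$A + \left(58 + 26\right) \left(\left(31 + a{\left(6 \right)}\right) + 10\right) = - \frac{43}{152} + \left(58 + 26\right) \left(\left(31 + 0\right) + 10\right) = - \frac{43}{152} + 84 \left(31 + 10\right) = - \frac{43}{152} + 84 \cdot 41 = - \frac{43}{152} + 3444 = \frac{523445}{152}$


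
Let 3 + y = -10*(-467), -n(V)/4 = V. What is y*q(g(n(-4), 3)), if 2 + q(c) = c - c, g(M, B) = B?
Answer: -9334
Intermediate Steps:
n(V) = -4*V
q(c) = -2 (q(c) = -2 + (c - c) = -2 + 0 = -2)
y = 4667 (y = -3 - 10*(-467) = -3 + 4670 = 4667)
y*q(g(n(-4), 3)) = 4667*(-2) = -9334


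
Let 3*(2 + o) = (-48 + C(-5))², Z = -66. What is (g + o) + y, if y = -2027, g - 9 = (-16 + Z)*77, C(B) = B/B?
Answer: -22793/3 ≈ -7597.7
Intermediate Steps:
C(B) = 1
g = -6305 (g = 9 + (-16 - 66)*77 = 9 - 82*77 = 9 - 6314 = -6305)
o = 2203/3 (o = -2 + (-48 + 1)²/3 = -2 + (⅓)*(-47)² = -2 + (⅓)*2209 = -2 + 2209/3 = 2203/3 ≈ 734.33)
(g + o) + y = (-6305 + 2203/3) - 2027 = -16712/3 - 2027 = -22793/3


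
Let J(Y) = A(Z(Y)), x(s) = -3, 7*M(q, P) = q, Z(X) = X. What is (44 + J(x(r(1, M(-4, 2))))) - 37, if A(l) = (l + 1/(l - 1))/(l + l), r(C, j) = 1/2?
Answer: 181/24 ≈ 7.5417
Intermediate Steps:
M(q, P) = q/7
r(C, j) = ½
A(l) = (l + 1/(-1 + l))/(2*l) (A(l) = (l + 1/(-1 + l))/((2*l)) = (l + 1/(-1 + l))*(1/(2*l)) = (l + 1/(-1 + l))/(2*l))
J(Y) = (1 + Y² - Y)/(2*Y*(-1 + Y))
(44 + J(x(r(1, M(-4, 2))))) - 37 = (44 + (½)*(1 + (-3)² - 1*(-3))/(-3*(-1 - 3))) - 37 = (44 + (½)*(-⅓)*(1 + 9 + 3)/(-4)) - 37 = (44 + (½)*(-⅓)*(-¼)*13) - 37 = (44 + 13/24) - 37 = 1069/24 - 37 = 181/24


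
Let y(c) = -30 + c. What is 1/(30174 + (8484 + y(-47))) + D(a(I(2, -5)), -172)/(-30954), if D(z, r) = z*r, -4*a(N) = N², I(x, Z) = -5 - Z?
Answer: 1/38581 ≈ 2.5919e-5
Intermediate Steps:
a(N) = -N²/4
D(z, r) = r*z
1/(30174 + (8484 + y(-47))) + D(a(I(2, -5)), -172)/(-30954) = 1/(30174 + (8484 + (-30 - 47))) - (-43)*(-5 - 1*(-5))²/(-30954) = 1/(30174 + (8484 - 77)) - (-43)*(-5 + 5)²*(-1/30954) = 1/(30174 + 8407) - (-43)*0²*(-1/30954) = 1/38581 - (-43)*0*(-1/30954) = 1/38581 - 172*0*(-1/30954) = 1/38581 + 0*(-1/30954) = 1/38581 + 0 = 1/38581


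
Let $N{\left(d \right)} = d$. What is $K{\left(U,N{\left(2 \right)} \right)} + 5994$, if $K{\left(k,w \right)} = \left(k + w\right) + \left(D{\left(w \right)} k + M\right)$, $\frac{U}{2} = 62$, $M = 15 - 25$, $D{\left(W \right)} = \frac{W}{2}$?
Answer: $6234$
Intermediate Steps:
$D{\left(W \right)} = \frac{W}{2}$ ($D{\left(W \right)} = W \frac{1}{2} = \frac{W}{2}$)
$M = -10$
$U = 124$ ($U = 2 \cdot 62 = 124$)
$K{\left(k,w \right)} = -10 + k + w + \frac{k w}{2}$ ($K{\left(k,w \right)} = \left(k + w\right) + \left(\frac{w}{2} k - 10\right) = \left(k + w\right) + \left(\frac{k w}{2} - 10\right) = \left(k + w\right) + \left(-10 + \frac{k w}{2}\right) = -10 + k + w + \frac{k w}{2}$)
$K{\left(U,N{\left(2 \right)} \right)} + 5994 = \left(-10 + 124 + 2 + \frac{1}{2} \cdot 124 \cdot 2\right) + 5994 = \left(-10 + 124 + 2 + 124\right) + 5994 = 240 + 5994 = 6234$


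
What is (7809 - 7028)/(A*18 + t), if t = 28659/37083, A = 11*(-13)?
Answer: -9653941/31807661 ≈ -0.30351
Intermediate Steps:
A = -143
t = 9553/12361 (t = 28659*(1/37083) = 9553/12361 ≈ 0.77283)
(7809 - 7028)/(A*18 + t) = (7809 - 7028)/(-143*18 + 9553/12361) = 781/(-2574 + 9553/12361) = 781/(-31807661/12361) = 781*(-12361/31807661) = -9653941/31807661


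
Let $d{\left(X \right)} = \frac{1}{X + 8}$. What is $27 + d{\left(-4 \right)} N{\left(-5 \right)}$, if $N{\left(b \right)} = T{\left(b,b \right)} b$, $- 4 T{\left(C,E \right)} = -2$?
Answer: $\frac{211}{8} \approx 26.375$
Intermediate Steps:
$T{\left(C,E \right)} = \frac{1}{2}$ ($T{\left(C,E \right)} = \left(- \frac{1}{4}\right) \left(-2\right) = \frac{1}{2}$)
$d{\left(X \right)} = \frac{1}{8 + X}$
$N{\left(b \right)} = \frac{b}{2}$
$27 + d{\left(-4 \right)} N{\left(-5 \right)} = 27 + \frac{\frac{1}{2} \left(-5\right)}{8 - 4} = 27 + \frac{1}{4} \left(- \frac{5}{2}\right) = 27 - \frac{5}{8} = \frac{211}{8}$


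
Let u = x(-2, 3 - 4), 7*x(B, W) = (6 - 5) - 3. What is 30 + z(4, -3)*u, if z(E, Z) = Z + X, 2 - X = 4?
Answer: 220/7 ≈ 31.429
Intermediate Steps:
X = -2 (X = 2 - 1*4 = 2 - 4 = -2)
x(B, W) = -2/7 (x(B, W) = ((6 - 5) - 3)/7 = (1 - 3)/7 = (1/7)*(-2) = -2/7)
z(E, Z) = -2 + Z (z(E, Z) = Z - 2 = -2 + Z)
u = -2/7 ≈ -0.28571
30 + z(4, -3)*u = 30 + (-2 - 3)*(-2/7) = 30 - 5*(-2/7) = 30 + 10/7 = 220/7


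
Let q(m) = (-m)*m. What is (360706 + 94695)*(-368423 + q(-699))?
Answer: -390289586624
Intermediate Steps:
q(m) = -m**2
(360706 + 94695)*(-368423 + q(-699)) = (360706 + 94695)*(-368423 - 1*(-699)**2) = 455401*(-368423 - 1*488601) = 455401*(-368423 - 488601) = 455401*(-857024) = -390289586624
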